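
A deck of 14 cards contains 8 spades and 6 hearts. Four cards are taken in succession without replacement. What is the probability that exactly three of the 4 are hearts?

160/1001

One ordering (hearts drawn first) has probability 6/14 × 5/13 × 4/12 × 8/11 = 960/24024 = 40/1001.
There are C(4,3) = 4 such orderings, each equally likely, so P = 4 × 40/1001 = 160/1001.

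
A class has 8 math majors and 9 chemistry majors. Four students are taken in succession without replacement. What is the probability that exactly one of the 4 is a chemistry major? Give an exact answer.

18/85

One ordering (a chemistry major drawn first) has probability 9/17 × 8/16 × 7/15 × 6/14 = 3024/57120 = 9/170.
There are C(4,1) = 4 such orderings, each equally likely, so P = 4 × 9/170 = 18/85.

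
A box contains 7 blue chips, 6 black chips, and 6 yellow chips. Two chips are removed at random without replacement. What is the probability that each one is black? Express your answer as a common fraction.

P = 6/19 × 5/18 = 30/342 = 5/57.

5/57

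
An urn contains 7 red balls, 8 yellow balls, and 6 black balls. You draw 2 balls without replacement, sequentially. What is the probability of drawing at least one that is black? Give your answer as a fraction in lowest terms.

P(no black) = 15/21 × 14/20 = 210/420 = 1/2.
P(at least one) = 1 − 1/2 = 1/2.

1/2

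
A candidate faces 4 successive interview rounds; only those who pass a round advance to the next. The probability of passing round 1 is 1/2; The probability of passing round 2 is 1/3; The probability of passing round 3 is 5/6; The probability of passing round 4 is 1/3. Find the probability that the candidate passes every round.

5/108

Each stage is reached only if all earlier stages succeed, so
P = 1/2 × 1/3 × 5/6 × 1/3 = 5/108.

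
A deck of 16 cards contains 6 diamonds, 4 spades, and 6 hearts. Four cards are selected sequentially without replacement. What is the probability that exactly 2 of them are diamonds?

135/364

One ordering (diamonds drawn first) has probability 6/16 × 5/15 × 10/14 × 9/13 = 2700/43680 = 45/728.
There are C(4,2) = 6 such orderings, each equally likely, so P = 6 × 45/728 = 135/364.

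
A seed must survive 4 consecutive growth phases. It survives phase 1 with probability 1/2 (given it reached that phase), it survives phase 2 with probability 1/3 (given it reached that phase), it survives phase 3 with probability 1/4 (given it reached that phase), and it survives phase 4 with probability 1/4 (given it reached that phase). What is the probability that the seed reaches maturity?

Each stage is reached only if all earlier stages succeed, so
P = 1/2 × 1/3 × 1/4 × 1/4 = 1/96.

1/96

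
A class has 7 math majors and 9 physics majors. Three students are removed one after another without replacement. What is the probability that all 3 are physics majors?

3/20

P(every draw is a physics major) = 9/16 × 8/15 × 7/14 = 504/3360 = 3/20.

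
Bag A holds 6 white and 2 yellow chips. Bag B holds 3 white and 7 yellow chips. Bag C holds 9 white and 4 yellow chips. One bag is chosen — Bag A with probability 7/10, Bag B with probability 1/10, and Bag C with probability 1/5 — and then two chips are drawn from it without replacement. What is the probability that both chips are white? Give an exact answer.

3697/7800

From Bag A: P(both white) = (6/8)(5/7) = 15/28.
From Bag B: P(both white) = (3/10)(2/9) = 1/15.
From Bag C: P(both white) = (9/13)(8/12) = 6/13.
Total probability = (7/10)(15/28) + (1/10)(1/15) + (1/5)(6/13) = 3697/7800.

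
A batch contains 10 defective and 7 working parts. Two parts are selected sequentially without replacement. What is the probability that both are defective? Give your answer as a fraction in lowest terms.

45/136

P(every draw is defective) = 10/17 × 9/16 = 90/272 = 45/136.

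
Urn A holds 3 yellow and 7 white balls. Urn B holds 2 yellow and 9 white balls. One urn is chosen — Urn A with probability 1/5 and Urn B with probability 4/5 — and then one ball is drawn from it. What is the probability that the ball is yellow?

113/550

From Urn A: P(yellow) = 3/10.
From Urn B: P(yellow) = 2/11.
Total probability = (1/5)(3/10) + (4/5)(2/11) = 113/550.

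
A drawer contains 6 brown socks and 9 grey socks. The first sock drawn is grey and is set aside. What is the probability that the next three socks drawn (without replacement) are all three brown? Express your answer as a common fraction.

With the first sock removed, 6 brown remain out of 14.
P = 6/14 × 5/13 × 4/12 = 120/2184 = 5/91.

5/91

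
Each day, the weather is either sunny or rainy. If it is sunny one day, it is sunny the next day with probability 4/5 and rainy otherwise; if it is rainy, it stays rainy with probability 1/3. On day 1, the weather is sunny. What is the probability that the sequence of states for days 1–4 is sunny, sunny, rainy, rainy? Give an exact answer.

Day 1 is given. For each transition, use the conditional probability from the current state:
P(sunny | sunny) = 4/5; P(rainy | sunny) = 1/5; P(rainy | rainy) = 1/3.
P = 4/5 × 1/5 × 1/3 = 4/75.

4/75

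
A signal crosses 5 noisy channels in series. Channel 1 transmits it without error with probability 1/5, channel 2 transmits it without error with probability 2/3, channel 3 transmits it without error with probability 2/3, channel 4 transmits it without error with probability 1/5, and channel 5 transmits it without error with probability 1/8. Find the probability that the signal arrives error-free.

1/450

The events are sequential, so multiply the conditional probabilities:
P = 1/5 × 2/3 × 2/3 × 1/5 × 1/8 = 4/1800 = 1/450.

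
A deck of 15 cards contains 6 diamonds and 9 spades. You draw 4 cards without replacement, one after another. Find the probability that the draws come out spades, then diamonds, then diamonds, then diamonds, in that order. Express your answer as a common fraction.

Chain rule:
P = 9/15 × 6/14 × 5/13 × 4/12 = 1080/32760 = 3/91.

3/91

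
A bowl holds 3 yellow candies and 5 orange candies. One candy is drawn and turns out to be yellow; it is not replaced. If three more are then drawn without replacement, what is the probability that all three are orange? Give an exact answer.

With the first candy removed, 5 orange remain out of 7.
P = 5/7 × 4/6 × 3/5 = 60/210 = 2/7.

2/7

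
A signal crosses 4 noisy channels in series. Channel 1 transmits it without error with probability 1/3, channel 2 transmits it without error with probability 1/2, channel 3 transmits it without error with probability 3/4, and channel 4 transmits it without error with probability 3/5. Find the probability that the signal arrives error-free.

3/40

Each stage is reached only if all earlier stages succeed, so
P = 1/3 × 1/2 × 3/4 × 3/5 = 9/120 = 3/40.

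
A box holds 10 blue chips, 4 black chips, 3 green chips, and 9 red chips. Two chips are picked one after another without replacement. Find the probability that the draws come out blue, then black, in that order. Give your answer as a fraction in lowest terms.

Multiply the probability of each draw given the previous ones:
P = 10/26 × 4/25 = 40/650 = 4/65.

4/65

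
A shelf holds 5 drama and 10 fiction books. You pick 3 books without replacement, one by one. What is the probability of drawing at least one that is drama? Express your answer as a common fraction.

67/91

P(no drama) = 10/15 × 9/14 × 8/13 = 720/2730 = 24/91.
P(at least one) = 1 − 24/91 = 67/91.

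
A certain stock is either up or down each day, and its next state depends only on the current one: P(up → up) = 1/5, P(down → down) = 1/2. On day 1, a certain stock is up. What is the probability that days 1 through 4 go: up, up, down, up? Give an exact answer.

Day 1 is given. For each transition, use the conditional probability from the current state:
P(up | up) = 1/5; P(down | up) = 4/5; P(up | down) = 1/2.
P = 1/5 × 4/5 × 1/2 = 4/50 = 2/25.

2/25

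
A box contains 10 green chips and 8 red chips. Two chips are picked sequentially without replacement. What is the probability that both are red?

P = 8/18 × 7/17 = 56/306 = 28/153.

28/153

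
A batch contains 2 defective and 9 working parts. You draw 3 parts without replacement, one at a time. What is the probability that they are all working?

28/55

P = 9/11 × 8/10 × 7/9 = 504/990 = 28/55.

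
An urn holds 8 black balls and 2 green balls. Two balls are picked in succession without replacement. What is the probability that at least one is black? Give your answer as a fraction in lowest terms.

44/45

P(no black) = 2/10 × 1/9 = 2/90 = 1/45.
P(at least one) = 1 − 1/45 = 44/45.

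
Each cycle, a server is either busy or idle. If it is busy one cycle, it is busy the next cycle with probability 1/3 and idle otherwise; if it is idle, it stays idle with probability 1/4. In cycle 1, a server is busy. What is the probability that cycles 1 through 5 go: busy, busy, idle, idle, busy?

Cycle 1 is given. For each transition, use the conditional probability from the current state:
P(busy | busy) = 1/3; P(idle | busy) = 2/3; P(idle | idle) = 1/4; P(busy | idle) = 3/4.
P = 1/3 × 2/3 × 1/4 × 3/4 = 6/144 = 1/24.

1/24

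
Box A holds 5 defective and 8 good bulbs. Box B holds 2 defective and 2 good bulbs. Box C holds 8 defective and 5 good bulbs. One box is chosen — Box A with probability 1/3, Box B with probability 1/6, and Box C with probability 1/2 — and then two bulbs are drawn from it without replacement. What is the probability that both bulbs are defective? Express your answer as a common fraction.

From Box A: P(both defective) = (5/13)(4/12) = 5/39.
From Box B: P(both defective) = (2/4)(1/3) = 1/6.
From Box C: P(both defective) = (8/13)(7/12) = 14/39.
Total probability = (1/3)(5/39) + (1/6)(1/6) + (1/2)(14/39) = 1/4.

1/4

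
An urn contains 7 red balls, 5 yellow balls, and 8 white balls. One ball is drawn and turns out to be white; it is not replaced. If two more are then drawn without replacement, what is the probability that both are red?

7/57

With the first ball removed, 7 red remain out of 19.
P = 7/19 × 6/18 = 42/342 = 7/57.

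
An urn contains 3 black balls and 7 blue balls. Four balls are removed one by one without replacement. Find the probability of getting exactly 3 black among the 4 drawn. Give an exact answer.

One ordering (black drawn first) has probability 3/10 × 2/9 × 1/8 × 7/7 = 42/5040 = 1/120.
There are C(4,3) = 4 such orderings, each equally likely, so P = 4 × 1/120 = 1/30.

1/30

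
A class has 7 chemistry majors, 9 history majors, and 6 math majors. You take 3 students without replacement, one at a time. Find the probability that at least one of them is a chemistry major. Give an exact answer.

31/44

P(no chemistry majors) = 15/22 × 14/21 × 13/20 = 2730/9240 = 13/44.
P(at least one) = 1 − 13/44 = 31/44.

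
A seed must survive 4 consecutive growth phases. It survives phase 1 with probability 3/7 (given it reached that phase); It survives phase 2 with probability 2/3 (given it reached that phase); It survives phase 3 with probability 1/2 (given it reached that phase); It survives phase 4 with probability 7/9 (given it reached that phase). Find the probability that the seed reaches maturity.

Multiplying along the chain,
P = 3/7 × 2/3 × 1/2 × 7/9 = 42/378 = 1/9.

1/9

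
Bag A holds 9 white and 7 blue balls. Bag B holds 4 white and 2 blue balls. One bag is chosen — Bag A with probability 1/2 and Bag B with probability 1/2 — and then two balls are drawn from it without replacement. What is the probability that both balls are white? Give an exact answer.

From Bag A: P(both white) = (9/16)(8/15) = 3/10.
From Bag B: P(both white) = (4/6)(3/5) = 2/5.
Total probability = (1/2)(3/10) + (1/2)(2/5) = 7/20.

7/20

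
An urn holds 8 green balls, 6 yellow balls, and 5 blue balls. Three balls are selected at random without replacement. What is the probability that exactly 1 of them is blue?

One ordering (blue drawn first) has probability 5/19 × 14/18 × 13/17 = 910/5814 = 455/2907.
There are C(3,1) = 3 such orderings, each equally likely, so P = 3 × 455/2907 = 455/969.

455/969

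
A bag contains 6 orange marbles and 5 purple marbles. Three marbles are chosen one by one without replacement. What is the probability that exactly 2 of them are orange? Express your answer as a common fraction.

5/11

One ordering (orange drawn first) has probability 6/11 × 5/10 × 5/9 = 150/990 = 5/33.
There are C(3,2) = 3 such orderings, each equally likely, so P = 3 × 5/33 = 5/11.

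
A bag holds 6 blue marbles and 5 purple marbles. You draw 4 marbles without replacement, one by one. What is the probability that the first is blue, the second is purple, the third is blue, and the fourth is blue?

5/66

Each draw changes the counts, so multiply the conditional probabilities along the sequence:
P = 6/11 × 5/10 × 5/9 × 4/8 = 600/7920 = 5/66.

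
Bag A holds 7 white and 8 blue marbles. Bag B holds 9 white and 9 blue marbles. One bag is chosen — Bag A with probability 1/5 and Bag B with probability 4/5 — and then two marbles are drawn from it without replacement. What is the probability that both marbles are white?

97/425

From Bag A: P(both white) = (7/15)(6/14) = 1/5.
From Bag B: P(both white) = (9/18)(8/17) = 4/17.
Total probability = (1/5)(1/5) + (4/5)(4/17) = 97/425.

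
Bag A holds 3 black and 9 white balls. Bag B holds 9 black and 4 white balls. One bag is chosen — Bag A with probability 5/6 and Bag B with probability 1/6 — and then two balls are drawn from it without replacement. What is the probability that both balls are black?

197/1716

From Bag A: P(both black) = (3/12)(2/11) = 1/22.
From Bag B: P(both black) = (9/13)(8/12) = 6/13.
Total probability = (5/6)(1/22) + (1/6)(6/13) = 197/1716.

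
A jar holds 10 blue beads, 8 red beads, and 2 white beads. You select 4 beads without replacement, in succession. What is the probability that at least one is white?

7/19

P(no white) = 18/20 × 17/19 × 16/18 × 15/17 = 73440/116280 = 12/19.
P(at least one) = 1 − 12/19 = 7/19.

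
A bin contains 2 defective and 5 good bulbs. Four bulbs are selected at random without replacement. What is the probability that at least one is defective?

6/7

P(no defective) = 5/7 × 4/6 × 3/5 × 2/4 = 120/840 = 1/7.
P(at least one) = 1 − 1/7 = 6/7.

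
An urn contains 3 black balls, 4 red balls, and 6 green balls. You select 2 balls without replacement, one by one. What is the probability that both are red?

P = 4/13 × 3/12 = 12/156 = 1/13.

1/13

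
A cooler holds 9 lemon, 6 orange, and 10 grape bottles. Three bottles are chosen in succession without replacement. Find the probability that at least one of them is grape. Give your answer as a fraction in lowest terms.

P(no grape) = 15/25 × 14/24 × 13/23 = 2730/13800 = 91/460.
P(at least one) = 1 − 91/460 = 369/460.

369/460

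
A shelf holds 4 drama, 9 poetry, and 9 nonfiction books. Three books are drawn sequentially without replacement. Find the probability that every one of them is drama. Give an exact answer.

P(all drama) = 4/22 × 3/21 × 2/20 = 24/9240 = 1/385.

1/385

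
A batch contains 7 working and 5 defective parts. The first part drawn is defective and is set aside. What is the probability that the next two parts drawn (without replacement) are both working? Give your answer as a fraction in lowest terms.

After the first draw, 7 of the remaining 11 parts are working.
P = 7/11 × 6/10 = 42/110 = 21/55.

21/55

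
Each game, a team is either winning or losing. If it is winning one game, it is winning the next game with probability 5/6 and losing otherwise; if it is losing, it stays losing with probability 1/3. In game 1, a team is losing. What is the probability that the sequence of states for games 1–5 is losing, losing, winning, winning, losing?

5/162

Game 1 is given. For each transition, use the conditional probability from the current state:
P(losing | losing) = 1/3; P(winning | losing) = 2/3; P(winning | winning) = 5/6; P(losing | winning) = 1/6.
P = 1/3 × 2/3 × 5/6 × 1/6 = 10/324 = 5/162.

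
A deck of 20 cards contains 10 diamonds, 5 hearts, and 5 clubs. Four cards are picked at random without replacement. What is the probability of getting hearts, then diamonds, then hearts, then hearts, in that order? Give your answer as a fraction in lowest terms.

Each draw changes the counts, so multiply the conditional probabilities along the sequence:
P = 5/20 × 10/19 × 4/18 × 3/17 = 600/116280 = 5/969.

5/969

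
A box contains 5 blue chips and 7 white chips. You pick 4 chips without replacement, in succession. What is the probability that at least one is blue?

P(no blue) = 7/12 × 6/11 × 5/10 × 4/9 = 840/11880 = 7/99.
P(at least one) = 1 − 7/99 = 92/99.

92/99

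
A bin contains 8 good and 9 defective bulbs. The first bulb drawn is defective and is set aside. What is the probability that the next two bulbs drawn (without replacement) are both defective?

After the first draw, 8 of the remaining 16 bulbs are defective.
P = 8/16 × 7/15 = 56/240 = 7/30.

7/30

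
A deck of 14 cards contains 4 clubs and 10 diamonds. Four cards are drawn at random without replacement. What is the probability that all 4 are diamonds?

30/143

P(every draw is a diamond) = 10/14 × 9/13 × 8/12 × 7/11 = 5040/24024 = 30/143.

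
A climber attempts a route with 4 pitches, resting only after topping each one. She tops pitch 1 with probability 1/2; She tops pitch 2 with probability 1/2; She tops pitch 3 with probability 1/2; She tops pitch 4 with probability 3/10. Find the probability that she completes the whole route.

The events are sequential, so multiply the conditional probabilities:
P = 1/2 × 1/2 × 1/2 × 3/10 = 3/80.

3/80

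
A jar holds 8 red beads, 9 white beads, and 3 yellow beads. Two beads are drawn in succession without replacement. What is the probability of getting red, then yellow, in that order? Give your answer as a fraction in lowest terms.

6/95

Chain rule:
P = 8/20 × 3/19 = 24/380 = 6/95.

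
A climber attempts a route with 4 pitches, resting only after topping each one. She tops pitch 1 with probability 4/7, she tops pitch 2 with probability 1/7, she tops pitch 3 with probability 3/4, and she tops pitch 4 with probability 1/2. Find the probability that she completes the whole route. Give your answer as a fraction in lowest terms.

Multiplying along the chain,
P = 4/7 × 1/7 × 3/4 × 1/2 = 12/392 = 3/98.

3/98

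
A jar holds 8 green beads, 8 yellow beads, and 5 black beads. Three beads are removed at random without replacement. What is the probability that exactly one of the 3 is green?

One ordering (green drawn first) has probability 8/21 × 13/20 × 12/19 = 1248/7980 = 104/665.
There are C(3,1) = 3 such orderings, each equally likely, so P = 3 × 104/665 = 312/665.

312/665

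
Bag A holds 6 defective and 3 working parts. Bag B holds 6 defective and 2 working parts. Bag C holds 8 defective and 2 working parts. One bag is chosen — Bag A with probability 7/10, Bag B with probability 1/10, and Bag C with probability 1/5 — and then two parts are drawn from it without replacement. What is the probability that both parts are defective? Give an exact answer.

From Bag A: P(both defective) = (6/9)(5/8) = 5/12.
From Bag B: P(both defective) = (6/8)(5/7) = 15/28.
From Bag C: P(both defective) = (8/10)(7/9) = 28/45.
Total probability = (7/10)(5/12) + (1/10)(15/28) + (1/5)(28/45) = 2959/6300.

2959/6300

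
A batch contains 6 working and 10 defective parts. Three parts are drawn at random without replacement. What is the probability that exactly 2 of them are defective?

One ordering (defective drawn first) has probability 10/16 × 9/15 × 6/14 = 540/3360 = 9/56.
There are C(3,2) = 3 such orderings, each equally likely, so P = 3 × 9/56 = 27/56.

27/56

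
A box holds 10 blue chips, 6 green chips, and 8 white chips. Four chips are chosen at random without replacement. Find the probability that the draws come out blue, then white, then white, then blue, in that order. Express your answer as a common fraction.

5/253

Chain rule:
P = 10/24 × 8/23 × 7/22 × 9/21 = 5040/255024 = 5/253.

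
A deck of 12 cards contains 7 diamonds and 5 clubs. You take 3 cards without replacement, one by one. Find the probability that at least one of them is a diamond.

P(no diamonds) = 5/12 × 4/11 × 3/10 = 60/1320 = 1/22.
P(at least one) = 1 − 1/22 = 21/22.

21/22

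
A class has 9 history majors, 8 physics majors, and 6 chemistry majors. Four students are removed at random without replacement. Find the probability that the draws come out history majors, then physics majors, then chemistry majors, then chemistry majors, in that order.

18/1771

Each draw changes the counts, so multiply the conditional probabilities along the sequence:
P = 9/23 × 8/22 × 6/21 × 5/20 = 2160/212520 = 18/1771.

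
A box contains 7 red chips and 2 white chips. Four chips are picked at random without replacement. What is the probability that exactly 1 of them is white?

One ordering (white drawn first) has probability 2/9 × 7/8 × 6/7 × 5/6 = 420/3024 = 5/36.
There are C(4,1) = 4 such orderings, each equally likely, so P = 4 × 5/36 = 5/9.

5/9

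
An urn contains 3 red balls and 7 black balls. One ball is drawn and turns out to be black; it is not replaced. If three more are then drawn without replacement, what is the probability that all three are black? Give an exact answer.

With the first ball removed, 6 black remain out of 9.
P = 6/9 × 5/8 × 4/7 = 120/504 = 5/21.

5/21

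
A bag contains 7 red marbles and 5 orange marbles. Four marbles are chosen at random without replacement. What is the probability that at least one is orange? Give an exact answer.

92/99

P(no orange) = 7/12 × 6/11 × 5/10 × 4/9 = 840/11880 = 7/99.
P(at least one) = 1 − 7/99 = 92/99.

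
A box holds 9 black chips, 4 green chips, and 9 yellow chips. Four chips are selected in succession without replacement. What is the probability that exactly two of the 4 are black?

2808/7315

One ordering (black drawn first) has probability 9/22 × 8/21 × 13/20 × 12/19 = 11232/175560 = 468/7315.
There are C(4,2) = 6 such orderings, each equally likely, so P = 6 × 468/7315 = 2808/7315.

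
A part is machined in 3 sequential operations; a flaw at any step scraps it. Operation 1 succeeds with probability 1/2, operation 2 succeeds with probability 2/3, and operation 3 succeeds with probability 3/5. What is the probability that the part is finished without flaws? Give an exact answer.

1/5

The events are sequential, so multiply the conditional probabilities:
P = 1/2 × 2/3 × 3/5 = 6/30 = 1/5.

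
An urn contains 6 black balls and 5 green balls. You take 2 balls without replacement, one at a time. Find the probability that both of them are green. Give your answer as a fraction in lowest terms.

P(all green) = 5/11 × 4/10 = 20/110 = 2/11.

2/11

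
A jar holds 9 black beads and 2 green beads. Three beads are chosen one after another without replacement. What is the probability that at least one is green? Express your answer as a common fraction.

27/55

P(no green) = 9/11 × 8/10 × 7/9 = 504/990 = 28/55.
P(at least one) = 1 − 28/55 = 27/55.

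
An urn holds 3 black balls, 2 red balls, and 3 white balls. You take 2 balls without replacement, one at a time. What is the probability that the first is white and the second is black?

9/56

Multiply the probability of each draw given the previous ones:
P = 3/8 × 3/7 = 9/56.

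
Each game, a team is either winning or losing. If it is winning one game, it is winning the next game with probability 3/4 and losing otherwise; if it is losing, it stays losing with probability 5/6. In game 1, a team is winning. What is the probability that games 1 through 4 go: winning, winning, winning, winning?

27/64

Game 1 is given. For each transition, use the conditional probability from the current state:
P(winning | winning) = 3/4; P(winning | winning) = 3/4; P(winning | winning) = 3/4.
P = 3/4 × 3/4 × 3/4 = 27/64.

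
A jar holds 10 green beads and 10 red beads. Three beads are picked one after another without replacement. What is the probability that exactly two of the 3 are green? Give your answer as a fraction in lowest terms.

15/38

One ordering (green drawn first) has probability 10/20 × 9/19 × 10/18 = 900/6840 = 5/38.
There are C(3,2) = 3 such orderings, each equally likely, so P = 3 × 5/38 = 15/38.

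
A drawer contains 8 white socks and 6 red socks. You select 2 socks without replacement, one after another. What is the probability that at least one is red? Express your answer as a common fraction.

P(no red) = 8/14 × 7/13 = 56/182 = 4/13.
P(at least one) = 1 − 4/13 = 9/13.

9/13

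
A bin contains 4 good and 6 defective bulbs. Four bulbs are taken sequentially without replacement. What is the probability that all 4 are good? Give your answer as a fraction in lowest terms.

P(every draw is good) = 4/10 × 3/9 × 2/8 × 1/7 = 24/5040 = 1/210.

1/210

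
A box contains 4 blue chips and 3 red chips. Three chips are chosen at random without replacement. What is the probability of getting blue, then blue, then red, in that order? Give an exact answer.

6/35

Chain rule:
P = 4/7 × 3/6 × 3/5 = 36/210 = 6/35.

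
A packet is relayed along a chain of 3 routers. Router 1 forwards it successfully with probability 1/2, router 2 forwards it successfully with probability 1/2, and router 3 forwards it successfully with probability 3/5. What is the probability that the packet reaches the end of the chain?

3/20

Each stage is reached only if all earlier stages succeed, so
P = 1/2 × 1/2 × 3/5 = 3/20.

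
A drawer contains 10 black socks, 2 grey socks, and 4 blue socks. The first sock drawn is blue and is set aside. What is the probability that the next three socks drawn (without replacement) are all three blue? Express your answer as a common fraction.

With the first sock removed, 3 blue remain out of 15.
P = 3/15 × 2/14 × 1/13 = 6/2730 = 1/455.

1/455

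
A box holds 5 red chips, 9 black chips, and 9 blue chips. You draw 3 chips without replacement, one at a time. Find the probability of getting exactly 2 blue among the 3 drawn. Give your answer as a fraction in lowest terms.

72/253

One ordering (blue drawn first) has probability 9/23 × 8/22 × 14/21 = 1008/10626 = 24/253.
There are C(3,2) = 3 such orderings, each equally likely, so P = 3 × 24/253 = 72/253.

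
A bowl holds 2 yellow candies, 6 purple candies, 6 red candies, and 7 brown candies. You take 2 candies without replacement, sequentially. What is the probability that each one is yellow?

P(all yellow) = 2/21 × 1/20 = 2/420 = 1/210.

1/210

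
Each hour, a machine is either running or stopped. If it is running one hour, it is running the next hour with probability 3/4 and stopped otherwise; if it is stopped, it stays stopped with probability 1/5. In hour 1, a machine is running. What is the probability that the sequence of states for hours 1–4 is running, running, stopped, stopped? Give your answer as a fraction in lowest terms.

Hour 1 is given. For each transition, use the conditional probability from the current state:
P(running | running) = 3/4; P(stopped | running) = 1/4; P(stopped | stopped) = 1/5.
P = 3/4 × 1/4 × 1/5 = 3/80.

3/80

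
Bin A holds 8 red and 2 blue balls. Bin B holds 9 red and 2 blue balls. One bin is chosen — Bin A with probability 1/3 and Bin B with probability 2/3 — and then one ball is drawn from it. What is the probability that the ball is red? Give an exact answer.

134/165

From Bin A: P(red) = 8/10.
From Bin B: P(red) = 9/11.
Total probability = (1/3)(8/10) + (2/3)(9/11) = 134/165.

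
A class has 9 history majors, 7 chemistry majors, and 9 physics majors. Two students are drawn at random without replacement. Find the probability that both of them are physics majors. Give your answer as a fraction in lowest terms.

3/25

P = 9/25 × 8/24 = 72/600 = 3/25.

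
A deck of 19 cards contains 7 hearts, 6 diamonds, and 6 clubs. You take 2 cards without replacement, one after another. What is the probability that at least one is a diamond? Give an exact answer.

P(no diamonds) = 13/19 × 12/18 = 156/342 = 26/57.
P(at least one) = 1 − 26/57 = 31/57.

31/57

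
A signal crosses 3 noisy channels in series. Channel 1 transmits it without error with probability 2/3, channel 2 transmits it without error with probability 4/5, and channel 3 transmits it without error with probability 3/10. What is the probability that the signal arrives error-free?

4/25

The events are sequential, so multiply the conditional probabilities:
P = 2/3 × 4/5 × 3/10 = 24/150 = 4/25.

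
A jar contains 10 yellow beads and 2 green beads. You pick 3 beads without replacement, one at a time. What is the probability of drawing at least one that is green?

5/11

P(no green) = 10/12 × 9/11 × 8/10 = 720/1320 = 6/11.
P(at least one) = 1 − 6/11 = 5/11.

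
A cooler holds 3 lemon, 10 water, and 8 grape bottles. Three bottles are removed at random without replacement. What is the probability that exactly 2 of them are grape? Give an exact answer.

26/95

One ordering (grape drawn first) has probability 8/21 × 7/20 × 13/19 = 728/7980 = 26/285.
There are C(3,2) = 3 such orderings, each equally likely, so P = 3 × 26/285 = 26/95.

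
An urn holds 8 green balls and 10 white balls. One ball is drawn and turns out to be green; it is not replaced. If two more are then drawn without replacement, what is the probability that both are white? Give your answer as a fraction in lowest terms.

45/136

With the first ball removed, 10 white remain out of 17.
P = 10/17 × 9/16 = 90/272 = 45/136.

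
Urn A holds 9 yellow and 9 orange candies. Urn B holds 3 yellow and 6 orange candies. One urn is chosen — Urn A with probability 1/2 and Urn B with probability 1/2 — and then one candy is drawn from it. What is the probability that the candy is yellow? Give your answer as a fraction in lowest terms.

5/12

From Urn A: P(yellow) = 9/18.
From Urn B: P(yellow) = 3/9.
Total probability = (1/2)(9/18) + (1/2)(3/9) = 5/12.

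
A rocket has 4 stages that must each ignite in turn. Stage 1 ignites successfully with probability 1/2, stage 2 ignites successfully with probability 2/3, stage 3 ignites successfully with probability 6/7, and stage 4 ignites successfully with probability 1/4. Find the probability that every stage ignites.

Multiplying along the chain,
P = 1/2 × 2/3 × 6/7 × 1/4 = 12/168 = 1/14.

1/14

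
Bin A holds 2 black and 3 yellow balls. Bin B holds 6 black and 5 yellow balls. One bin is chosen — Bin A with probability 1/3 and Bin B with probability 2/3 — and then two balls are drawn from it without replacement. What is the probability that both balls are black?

71/330

From Bin A: P(both black) = (2/5)(1/4) = 1/10.
From Bin B: P(both black) = (6/11)(5/10) = 3/11.
Total probability = (1/3)(1/10) + (2/3)(3/11) = 71/330.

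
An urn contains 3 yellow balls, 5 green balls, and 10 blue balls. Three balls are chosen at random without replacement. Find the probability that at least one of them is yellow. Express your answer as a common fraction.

P(no yellow) = 15/18 × 14/17 × 13/16 = 2730/4896 = 455/816.
P(at least one) = 1 − 455/816 = 361/816.

361/816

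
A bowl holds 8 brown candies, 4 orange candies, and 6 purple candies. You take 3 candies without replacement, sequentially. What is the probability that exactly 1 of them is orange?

91/204

One ordering (orange drawn first) has probability 4/18 × 14/17 × 13/16 = 728/4896 = 91/612.
There are C(3,1) = 3 such orderings, each equally likely, so P = 3 × 91/612 = 91/204.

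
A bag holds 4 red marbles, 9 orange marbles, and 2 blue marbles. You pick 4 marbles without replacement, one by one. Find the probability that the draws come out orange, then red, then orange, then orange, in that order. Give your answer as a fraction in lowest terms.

Multiply the probability of each draw given the previous ones:
P = 9/15 × 4/14 × 8/13 × 7/12 = 2016/32760 = 4/65.

4/65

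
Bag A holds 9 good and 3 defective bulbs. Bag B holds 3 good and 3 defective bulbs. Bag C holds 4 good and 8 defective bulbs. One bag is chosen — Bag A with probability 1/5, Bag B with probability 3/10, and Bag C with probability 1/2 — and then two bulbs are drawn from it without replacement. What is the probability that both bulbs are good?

59/275

From Bag A: P(both good) = (9/12)(8/11) = 6/11.
From Bag B: P(both good) = (3/6)(2/5) = 1/5.
From Bag C: P(both good) = (4/12)(3/11) = 1/11.
Total probability = (1/5)(6/11) + (3/10)(1/5) + (1/2)(1/11) = 59/275.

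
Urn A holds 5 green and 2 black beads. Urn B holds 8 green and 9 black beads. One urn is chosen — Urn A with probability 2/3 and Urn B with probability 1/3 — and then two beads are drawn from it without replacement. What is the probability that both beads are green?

827/2142

From Urn A: P(both green) = (5/7)(4/6) = 10/21.
From Urn B: P(both green) = (8/17)(7/16) = 7/34.
Total probability = (2/3)(10/21) + (1/3)(7/34) = 827/2142.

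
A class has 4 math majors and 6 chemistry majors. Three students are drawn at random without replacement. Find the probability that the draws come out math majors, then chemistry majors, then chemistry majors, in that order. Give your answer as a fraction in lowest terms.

1/6

Each draw changes the counts, so multiply the conditional probabilities along the sequence:
P = 4/10 × 6/9 × 5/8 = 120/720 = 1/6.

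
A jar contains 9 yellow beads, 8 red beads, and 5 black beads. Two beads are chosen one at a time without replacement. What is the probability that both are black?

P(every draw is black) = 5/22 × 4/21 = 20/462 = 10/231.

10/231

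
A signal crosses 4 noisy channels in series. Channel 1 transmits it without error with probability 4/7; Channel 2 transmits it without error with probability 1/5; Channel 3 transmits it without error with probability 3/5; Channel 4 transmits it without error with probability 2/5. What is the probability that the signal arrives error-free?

24/875

Multiplying along the chain,
P = 4/7 × 1/5 × 3/5 × 2/5 = 24/875.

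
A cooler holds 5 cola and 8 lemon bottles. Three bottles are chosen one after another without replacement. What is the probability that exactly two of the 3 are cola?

One ordering (cola drawn first) has probability 5/13 × 4/12 × 8/11 = 160/1716 = 40/429.
There are C(3,2) = 3 such orderings, each equally likely, so P = 3 × 40/429 = 40/143.

40/143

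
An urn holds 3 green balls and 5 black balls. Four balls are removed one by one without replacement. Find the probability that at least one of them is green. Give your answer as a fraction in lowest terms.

13/14

P(no green) = 5/8 × 4/7 × 3/6 × 2/5 = 120/1680 = 1/14.
P(at least one) = 1 − 1/14 = 13/14.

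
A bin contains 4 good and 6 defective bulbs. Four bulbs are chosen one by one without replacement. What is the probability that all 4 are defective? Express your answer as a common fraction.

P = 6/10 × 5/9 × 4/8 × 3/7 = 360/5040 = 1/14.

1/14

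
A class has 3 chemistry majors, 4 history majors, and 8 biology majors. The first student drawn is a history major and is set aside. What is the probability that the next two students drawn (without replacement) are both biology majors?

4/13

With the first student removed, 8 biology majors remain out of 14.
P = 8/14 × 7/13 = 56/182 = 4/13.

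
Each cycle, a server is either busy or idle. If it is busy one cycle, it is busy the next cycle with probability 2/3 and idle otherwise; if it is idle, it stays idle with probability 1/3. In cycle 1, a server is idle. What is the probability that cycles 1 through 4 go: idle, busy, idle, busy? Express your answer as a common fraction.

Cycle 1 is given. For each transition, use the conditional probability from the current state:
P(busy | idle) = 2/3; P(idle | busy) = 1/3; P(busy | idle) = 2/3.
P = 2/3 × 1/3 × 2/3 = 4/27.

4/27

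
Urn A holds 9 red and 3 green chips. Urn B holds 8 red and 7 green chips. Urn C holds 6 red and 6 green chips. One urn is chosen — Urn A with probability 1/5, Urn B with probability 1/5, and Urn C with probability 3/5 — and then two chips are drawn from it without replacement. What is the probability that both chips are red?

From Urn A: P(both red) = (9/12)(8/11) = 6/11.
From Urn B: P(both red) = (8/15)(7/14) = 4/15.
From Urn C: P(both red) = (6/12)(5/11) = 5/22.
Total probability = (1/5)(6/11) + (1/5)(4/15) + (3/5)(5/22) = 493/1650.

493/1650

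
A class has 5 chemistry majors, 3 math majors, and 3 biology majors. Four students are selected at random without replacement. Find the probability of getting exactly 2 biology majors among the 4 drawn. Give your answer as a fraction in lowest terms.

14/55

One ordering (biology majors drawn first) has probability 3/11 × 2/10 × 8/9 × 7/8 = 336/7920 = 7/165.
There are C(4,2) = 6 such orderings, each equally likely, so P = 6 × 7/165 = 14/55.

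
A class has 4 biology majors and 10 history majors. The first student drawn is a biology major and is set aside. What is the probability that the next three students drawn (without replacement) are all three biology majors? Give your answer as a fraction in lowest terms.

1/286

With the first student removed, 3 biology majors remain out of 13.
P = 3/13 × 2/12 × 1/11 = 6/1716 = 1/286.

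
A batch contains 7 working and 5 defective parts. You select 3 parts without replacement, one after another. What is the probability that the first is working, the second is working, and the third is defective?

7/44

Multiply the probability of each draw given the previous ones:
P = 7/12 × 6/11 × 5/10 = 210/1320 = 7/44.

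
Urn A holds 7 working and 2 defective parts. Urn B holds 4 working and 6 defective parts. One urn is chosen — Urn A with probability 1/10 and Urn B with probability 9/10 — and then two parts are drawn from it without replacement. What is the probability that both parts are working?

107/600

From Urn A: P(both working) = (7/9)(6/8) = 7/12.
From Urn B: P(both working) = (4/10)(3/9) = 2/15.
Total probability = (1/10)(7/12) + (9/10)(2/15) = 107/600.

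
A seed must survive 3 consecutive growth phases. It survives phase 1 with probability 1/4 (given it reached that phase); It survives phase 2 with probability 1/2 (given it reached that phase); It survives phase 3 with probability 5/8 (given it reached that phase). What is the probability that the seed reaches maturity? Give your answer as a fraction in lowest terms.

Each stage is reached only if all earlier stages succeed, so
P = 1/4 × 1/2 × 5/8 = 5/64.

5/64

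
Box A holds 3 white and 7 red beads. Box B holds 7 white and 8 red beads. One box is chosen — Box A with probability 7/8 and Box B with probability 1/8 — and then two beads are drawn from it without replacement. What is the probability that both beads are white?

From Box A: P(both white) = (3/10)(2/9) = 1/15.
From Box B: P(both white) = (7/15)(6/14) = 1/5.
Total probability = (7/8)(1/15) + (1/8)(1/5) = 1/12.

1/12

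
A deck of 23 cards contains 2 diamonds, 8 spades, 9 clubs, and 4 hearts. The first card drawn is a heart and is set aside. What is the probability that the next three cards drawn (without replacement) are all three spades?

2/55

With the first card removed, 8 spades remain out of 22.
P = 8/22 × 7/21 × 6/20 = 336/9240 = 2/55.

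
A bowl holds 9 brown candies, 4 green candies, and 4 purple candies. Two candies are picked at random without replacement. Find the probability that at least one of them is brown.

P(no brown) = 8/17 × 7/16 = 56/272 = 7/34.
P(at least one) = 1 − 7/34 = 27/34.

27/34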